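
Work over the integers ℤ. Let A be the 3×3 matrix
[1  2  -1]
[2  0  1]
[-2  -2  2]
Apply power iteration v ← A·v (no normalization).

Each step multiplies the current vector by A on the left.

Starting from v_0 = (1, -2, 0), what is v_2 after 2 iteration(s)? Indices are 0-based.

v_0 = (1, -2, 0).
v_1 = A·v_0 = (-3, 2, 2).
v_2 = A·v_1 = (-1, -4, 6).

v_2 = (-1, -4, 6)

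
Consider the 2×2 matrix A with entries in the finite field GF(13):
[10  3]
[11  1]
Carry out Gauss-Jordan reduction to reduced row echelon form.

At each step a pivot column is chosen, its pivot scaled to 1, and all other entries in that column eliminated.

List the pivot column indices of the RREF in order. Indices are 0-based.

pivot columns: 0, 1

step 1: normalize row 0 (÷10) = (1, 12)
  row 1: subtract 11×row0 = (0, 12)
step 2: normalize row 1 (÷12) = (0, 1)
  row 0: subtract 12×row1 = (1, 0)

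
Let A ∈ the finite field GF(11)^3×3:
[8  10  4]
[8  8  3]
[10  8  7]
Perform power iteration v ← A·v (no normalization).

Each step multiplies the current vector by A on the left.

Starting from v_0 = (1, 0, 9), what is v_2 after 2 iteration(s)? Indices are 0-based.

v_2 = (4, 4, 10)

v_0 = (1, 0, 9).
v_1 = A·v_0 = (0, 2, 7).
v_2 = A·v_1 = (4, 4, 10).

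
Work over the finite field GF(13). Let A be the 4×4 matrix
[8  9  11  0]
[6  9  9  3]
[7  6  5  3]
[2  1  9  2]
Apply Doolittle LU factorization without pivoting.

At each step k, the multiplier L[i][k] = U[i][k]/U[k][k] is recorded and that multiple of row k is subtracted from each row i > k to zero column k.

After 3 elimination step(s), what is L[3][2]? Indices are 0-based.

L[3][2] = 7

Step 1: pivot at (0,0) is 8.
  row1 ← row1 − (4)·row0  ⇒  L[1][0]=4, U row1=(0, 12, 4, 3)
  row2 ← row2 − (9)·row0  ⇒  L[2][0]=9, U row2=(0, 3, 10, 3)
  row3 ← row3 − (10)·row0  ⇒  L[3][0]=10, U row3=(0, 2, 3, 2)
Step 2: pivot at (1,1) is 12.
  row2 ← row2 − (10)·row1  ⇒  L[2][1]=10, U row2=(0, 0, 9, 12)
  row3 ← row3 − (11)·row1  ⇒  L[3][1]=11, U row3=(0, 0, 11, 8)
Step 3: pivot at (2,2) is 9.
  row3 ← row3 − (7)·row2  ⇒  L[3][2]=7, U row3=(0, 0, 0, 2)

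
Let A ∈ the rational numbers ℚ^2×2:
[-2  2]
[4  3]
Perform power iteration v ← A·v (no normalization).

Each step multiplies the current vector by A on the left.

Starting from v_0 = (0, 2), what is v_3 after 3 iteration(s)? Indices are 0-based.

v_3 = (60, 118)

v_0 = (0, 2).
v_1 = A·v_0 = (4, 6).
v_2 = A·v_1 = (4, 34).
v_3 = A·v_2 = (60, 118).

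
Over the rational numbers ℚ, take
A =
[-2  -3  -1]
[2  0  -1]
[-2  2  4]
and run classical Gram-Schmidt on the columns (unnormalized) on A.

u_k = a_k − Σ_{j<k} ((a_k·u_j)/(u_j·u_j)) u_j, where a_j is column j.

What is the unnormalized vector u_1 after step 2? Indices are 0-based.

Step 1: u_0 = a_0 = (-2, 2, -2).
Step 2: u_1 = a_1 − (1/6)·u_0 = (-8/3, -1/3, 7/3).

u_1 = (-8/3, -1/3, 7/3)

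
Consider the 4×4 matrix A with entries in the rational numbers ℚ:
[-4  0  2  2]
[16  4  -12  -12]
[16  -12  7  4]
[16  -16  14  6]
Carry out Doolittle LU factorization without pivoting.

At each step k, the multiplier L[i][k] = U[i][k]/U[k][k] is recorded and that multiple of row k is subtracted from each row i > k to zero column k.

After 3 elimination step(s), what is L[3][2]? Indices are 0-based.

L[3][2] = 2

[col 0] pivot -4
  R1 -= -4*R0 → (0, 4, -4, -4)  (L[1][0] := -4)
  R2 -= -4*R0 → (0, -12, 15, 12)  (L[2][0] := -4)
  R3 -= -4*R0 → (0, -16, 22, 14)  (L[3][0] := -4)
[col 1] pivot 4
  R2 -= -3*R1 → (0, 0, 3, 0)  (L[2][1] := -3)
  R3 -= -4*R1 → (0, 0, 6, -2)  (L[3][1] := -4)
[col 2] pivot 3
  R3 -= 2*R2 → (0, 0, 0, -2)  (L[3][2] := 2)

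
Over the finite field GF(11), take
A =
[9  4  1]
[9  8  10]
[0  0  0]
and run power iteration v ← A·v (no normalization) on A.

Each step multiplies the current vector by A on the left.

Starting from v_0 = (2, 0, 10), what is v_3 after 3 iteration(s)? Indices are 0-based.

v_3 = (3, 2, 0)

v_0 = (2, 0, 10).
v_1 = A·v_0 = (6, 8, 0).
v_2 = A·v_1 = (9, 8, 0).
v_3 = A·v_2 = (3, 2, 0).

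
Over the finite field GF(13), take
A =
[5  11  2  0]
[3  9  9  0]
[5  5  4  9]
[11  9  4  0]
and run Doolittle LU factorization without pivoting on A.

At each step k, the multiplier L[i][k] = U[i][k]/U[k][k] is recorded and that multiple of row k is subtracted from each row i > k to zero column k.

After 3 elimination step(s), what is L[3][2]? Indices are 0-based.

Step 1: pivot at (0,0) is 5.
  row1 ← row1 − (11)·row0  ⇒  L[1][0]=11, U row1=(0, 5, 0, 0)
  row2 ← row2 − (1)·row0  ⇒  L[2][0]=1, U row2=(0, 7, 2, 9)
  row3 ← row3 − (10)·row0  ⇒  L[3][0]=10, U row3=(0, 3, 10, 0)
Step 2: pivot at (1,1) is 5.
  row2 ← row2 − (4)·row1  ⇒  L[2][1]=4, U row2=(0, 0, 2, 9)
  row3 ← row3 − (11)·row1  ⇒  L[3][1]=11, U row3=(0, 0, 10, 0)
Step 3: pivot at (2,2) is 2.
  row3 ← row3 − (5)·row2  ⇒  L[3][2]=5, U row3=(0, 0, 0, 7)

L[3][2] = 5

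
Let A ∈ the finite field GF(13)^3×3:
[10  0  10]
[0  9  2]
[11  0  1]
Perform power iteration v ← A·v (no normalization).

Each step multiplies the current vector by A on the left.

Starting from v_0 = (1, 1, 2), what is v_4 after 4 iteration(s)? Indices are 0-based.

v_0 = (1, 1, 2).
v_1 = A·v_0 = (4, 0, 0).
v_2 = A·v_1 = (1, 0, 5).
v_3 = A·v_2 = (8, 10, 3).
v_4 = A·v_3 = (6, 5, 0).

v_4 = (6, 5, 0)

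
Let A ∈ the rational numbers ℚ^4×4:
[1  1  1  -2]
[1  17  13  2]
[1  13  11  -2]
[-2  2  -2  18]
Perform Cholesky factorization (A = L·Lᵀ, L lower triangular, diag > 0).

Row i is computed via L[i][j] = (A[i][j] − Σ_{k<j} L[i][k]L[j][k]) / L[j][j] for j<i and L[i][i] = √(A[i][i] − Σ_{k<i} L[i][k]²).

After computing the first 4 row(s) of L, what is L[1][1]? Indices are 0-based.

L[1][1] = 4

Step 1: L[0][0] = √(1) = 1.
  L[1][0] = (1) / L[0][0] = 1.
Step 2: L[1][1] = √(16) = 4.
  L[2][0] = (1) / L[0][0] = 1.
  L[2][1] = (12) / L[1][1] = 3.
Step 3: L[2][2] = √(1) = 1.
  L[3][0] = (-2) / L[0][0] = -2.
  L[3][1] = (4) / L[1][1] = 1.
  L[3][2] = (-3) / L[2][2] = -3.
Step 4: L[3][3] = √(4) = 2.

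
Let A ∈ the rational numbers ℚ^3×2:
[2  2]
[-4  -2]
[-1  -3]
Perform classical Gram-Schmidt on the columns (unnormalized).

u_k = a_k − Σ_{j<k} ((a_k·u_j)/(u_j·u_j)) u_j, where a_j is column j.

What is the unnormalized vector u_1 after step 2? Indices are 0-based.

u_1 = (4/7, 6/7, -16/7)

Step 1: u_0 = a_0 = (2, -4, -1).
Step 2: u_1 = a_1 − (5/7)·u_0 = (4/7, 6/7, -16/7).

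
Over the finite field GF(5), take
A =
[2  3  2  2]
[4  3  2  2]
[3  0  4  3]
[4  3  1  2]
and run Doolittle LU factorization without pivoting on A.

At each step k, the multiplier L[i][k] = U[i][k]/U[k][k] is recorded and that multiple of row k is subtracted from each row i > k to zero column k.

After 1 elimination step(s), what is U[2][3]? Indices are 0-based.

U[2][3] = 0

[col 0] pivot 2
  R1 -= 2*R0 → (0, 2, 3, 3)  (L[1][0] := 2)
  R2 -= 4*R0 → (0, 3, 1, 0)  (L[2][0] := 4)
  R3 -= 2*R0 → (0, 2, 2, 3)  (L[3][0] := 2)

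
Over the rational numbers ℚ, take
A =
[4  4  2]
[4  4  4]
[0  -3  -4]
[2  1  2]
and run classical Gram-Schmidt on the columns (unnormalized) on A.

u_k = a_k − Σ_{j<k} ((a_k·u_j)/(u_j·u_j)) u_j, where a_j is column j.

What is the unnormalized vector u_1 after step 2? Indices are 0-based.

u_1 = (2/9, 2/9, -3, -8/9)

Step 1: u_0 = a_0 = (4, 4, 0, 2).
Step 2: u_1 = a_1 − (17/18)·u_0 = (2/9, 2/9, -3, -8/9).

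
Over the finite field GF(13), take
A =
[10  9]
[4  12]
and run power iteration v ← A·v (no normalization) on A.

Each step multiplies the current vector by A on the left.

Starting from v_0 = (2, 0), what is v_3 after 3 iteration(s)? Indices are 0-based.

v_0 = (2, 0).
v_1 = A·v_0 = (7, 8).
v_2 = A·v_1 = (12, 7).
v_3 = A·v_2 = (1, 2).

v_3 = (1, 2)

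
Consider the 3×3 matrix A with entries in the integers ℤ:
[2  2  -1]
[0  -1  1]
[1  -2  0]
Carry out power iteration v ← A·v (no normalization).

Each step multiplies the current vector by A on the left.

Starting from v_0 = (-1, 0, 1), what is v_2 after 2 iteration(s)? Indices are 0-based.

v_0 = (-1, 0, 1).
v_1 = A·v_0 = (-3, 1, -1).
v_2 = A·v_1 = (-3, -2, -5).

v_2 = (-3, -2, -5)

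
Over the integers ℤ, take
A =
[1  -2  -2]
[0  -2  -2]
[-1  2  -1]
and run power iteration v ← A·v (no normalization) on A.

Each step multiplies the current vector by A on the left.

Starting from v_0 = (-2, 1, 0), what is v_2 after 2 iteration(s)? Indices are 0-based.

v_2 = (-8, -4, -4)

v_0 = (-2, 1, 0).
v_1 = A·v_0 = (-4, -2, 4).
v_2 = A·v_1 = (-8, -4, -4).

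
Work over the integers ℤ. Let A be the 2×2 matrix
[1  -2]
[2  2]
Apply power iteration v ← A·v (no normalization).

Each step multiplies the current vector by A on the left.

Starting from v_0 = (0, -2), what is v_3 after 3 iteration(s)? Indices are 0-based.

v_3 = (12, 24)

v_0 = (0, -2).
v_1 = A·v_0 = (4, -4).
v_2 = A·v_1 = (12, 0).
v_3 = A·v_2 = (12, 24).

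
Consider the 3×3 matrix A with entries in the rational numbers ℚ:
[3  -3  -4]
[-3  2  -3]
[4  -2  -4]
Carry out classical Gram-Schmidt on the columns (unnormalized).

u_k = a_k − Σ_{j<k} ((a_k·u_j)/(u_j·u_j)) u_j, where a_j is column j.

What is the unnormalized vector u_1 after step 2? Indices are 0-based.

Step 1: u_0 = a_0 = (3, -3, 4).
Step 2: u_1 = a_1 − (-23/34)·u_0 = (-33/34, -1/34, 12/17).

u_1 = (-33/34, -1/34, 12/17)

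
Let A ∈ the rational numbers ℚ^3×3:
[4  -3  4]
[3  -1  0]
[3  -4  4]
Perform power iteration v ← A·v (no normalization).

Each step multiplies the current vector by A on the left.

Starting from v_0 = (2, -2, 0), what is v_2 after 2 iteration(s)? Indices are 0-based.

v_2 = (88, 34, 66)

v_0 = (2, -2, 0).
v_1 = A·v_0 = (14, 8, 14).
v_2 = A·v_1 = (88, 34, 66).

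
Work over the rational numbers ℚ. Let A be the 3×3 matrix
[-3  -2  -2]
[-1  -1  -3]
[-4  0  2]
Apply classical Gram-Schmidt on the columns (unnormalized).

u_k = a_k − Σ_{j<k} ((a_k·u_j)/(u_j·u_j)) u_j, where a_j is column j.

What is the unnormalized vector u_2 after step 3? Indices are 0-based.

u_2 = (56/81, -112/81, -14/81)

Step 1: u_0 = a_0 = (-3, -1, -4).
Step 2: u_1 = a_1 − (7/26)·u_0 = (-31/26, -19/26, 14/13).
Step 3: u_2 = a_2 − (1/26)·u_0 − (175/81)·u_1 = (56/81, -112/81, -14/81).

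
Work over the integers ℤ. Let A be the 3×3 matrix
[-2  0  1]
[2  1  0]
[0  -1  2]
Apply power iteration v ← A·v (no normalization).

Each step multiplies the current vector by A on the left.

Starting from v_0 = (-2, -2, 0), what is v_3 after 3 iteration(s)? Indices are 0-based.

v_0 = (-2, -2, 0).
v_1 = A·v_0 = (4, -6, 2).
v_2 = A·v_1 = (-6, 2, 10).
v_3 = A·v_2 = (22, -10, 18).

v_3 = (22, -10, 18)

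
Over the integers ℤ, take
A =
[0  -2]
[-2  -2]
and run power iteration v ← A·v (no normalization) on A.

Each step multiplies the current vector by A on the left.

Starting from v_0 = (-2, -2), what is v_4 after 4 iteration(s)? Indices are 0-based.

v_0 = (-2, -2).
v_1 = A·v_0 = (4, 8).
v_2 = A·v_1 = (-16, -24).
v_3 = A·v_2 = (48, 80).
v_4 = A·v_3 = (-160, -256).

v_4 = (-160, -256)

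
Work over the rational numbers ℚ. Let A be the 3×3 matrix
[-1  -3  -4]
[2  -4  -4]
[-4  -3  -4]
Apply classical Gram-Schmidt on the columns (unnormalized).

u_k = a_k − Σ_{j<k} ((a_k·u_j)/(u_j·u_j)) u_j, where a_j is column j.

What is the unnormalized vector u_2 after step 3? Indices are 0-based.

u_2 = (-264/665, 108/665, 24/133)

Step 1: u_0 = a_0 = (-1, 2, -4).
Step 2: u_1 = a_1 − (1/3)·u_0 = (-8/3, -14/3, -5/3).
Step 3: u_2 = a_2 − (4/7)·u_0 − (108/95)·u_1 = (-264/665, 108/665, 24/133).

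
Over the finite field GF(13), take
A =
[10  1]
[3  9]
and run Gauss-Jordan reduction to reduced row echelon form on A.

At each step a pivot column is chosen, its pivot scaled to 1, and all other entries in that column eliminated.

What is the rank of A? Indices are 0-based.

rank = 2

step 1: normalize row 0 (÷10) = (1, 4)
  row 1: subtract 3×row0 = (0, 10)
step 2: normalize row 1 (÷10) = (0, 1)
  row 0: subtract 4×row1 = (1, 0)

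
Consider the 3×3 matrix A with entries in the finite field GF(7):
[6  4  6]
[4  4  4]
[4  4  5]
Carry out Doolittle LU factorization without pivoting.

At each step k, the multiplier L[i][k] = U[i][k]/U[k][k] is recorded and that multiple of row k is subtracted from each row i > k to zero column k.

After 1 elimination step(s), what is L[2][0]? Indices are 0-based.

Step 1: pivot at (0,0) is 6.
  row1 ← row1 − (3)·row0  ⇒  L[1][0]=3, U row1=(0, 6, 0)
  row2 ← row2 − (3)·row0  ⇒  L[2][0]=3, U row2=(0, 6, 1)

L[2][0] = 3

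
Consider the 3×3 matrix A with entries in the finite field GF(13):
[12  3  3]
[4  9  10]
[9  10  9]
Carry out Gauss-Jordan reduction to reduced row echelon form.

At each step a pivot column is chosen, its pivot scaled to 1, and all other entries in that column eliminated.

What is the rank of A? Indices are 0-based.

step 1: normalize row 0 (÷12) = (1, 10, 10)
  row 1: subtract 4×row0 = (0, 8, 9)
  row 2: subtract 9×row0 = (0, 11, 10)
step 2: normalize row 1 (÷8) = (0, 1, 6)
  row 0: subtract 10×row1 = (1, 0, 2)
  row 2: subtract 11×row1 = (0, 0, 9)
step 3: normalize row 2 (÷9) = (0, 0, 1)
  row 0: subtract 2×row2 = (1, 0, 0)
  row 1: subtract 6×row2 = (0, 1, 0)

rank = 3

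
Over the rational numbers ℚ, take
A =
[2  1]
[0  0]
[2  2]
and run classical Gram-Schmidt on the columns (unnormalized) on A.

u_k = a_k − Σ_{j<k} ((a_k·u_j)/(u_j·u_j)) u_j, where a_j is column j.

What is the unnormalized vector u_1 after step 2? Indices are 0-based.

Step 1: u_0 = a_0 = (2, 0, 2).
Step 2: u_1 = a_1 − (3/4)·u_0 = (-1/2, 0, 1/2).

u_1 = (-1/2, 0, 1/2)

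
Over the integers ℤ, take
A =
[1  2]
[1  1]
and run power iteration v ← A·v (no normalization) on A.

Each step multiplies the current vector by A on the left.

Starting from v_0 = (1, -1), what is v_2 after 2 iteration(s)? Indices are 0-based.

v_0 = (1, -1).
v_1 = A·v_0 = (-1, 0).
v_2 = A·v_1 = (-1, -1).

v_2 = (-1, -1)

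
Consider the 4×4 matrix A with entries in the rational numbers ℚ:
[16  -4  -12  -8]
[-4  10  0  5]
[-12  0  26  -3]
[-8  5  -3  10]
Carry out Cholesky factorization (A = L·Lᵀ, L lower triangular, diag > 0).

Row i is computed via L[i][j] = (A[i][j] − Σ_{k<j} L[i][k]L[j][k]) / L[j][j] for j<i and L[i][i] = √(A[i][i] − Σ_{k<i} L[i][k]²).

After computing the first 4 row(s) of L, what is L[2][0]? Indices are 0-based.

Step 1: L[0][0] = √(16) = 4.
  L[1][0] = (-4) / L[0][0] = -1.
Step 2: L[1][1] = √(9) = 3.
  L[2][0] = (-12) / L[0][0] = -3.
  L[2][1] = (-3) / L[1][1] = -1.
Step 3: L[2][2] = √(16) = 4.
  L[3][0] = (-8) / L[0][0] = -2.
  L[3][1] = (3) / L[1][1] = 1.
  L[3][2] = (-8) / L[2][2] = -2.
Step 4: L[3][3] = √(1) = 1.

L[2][0] = -3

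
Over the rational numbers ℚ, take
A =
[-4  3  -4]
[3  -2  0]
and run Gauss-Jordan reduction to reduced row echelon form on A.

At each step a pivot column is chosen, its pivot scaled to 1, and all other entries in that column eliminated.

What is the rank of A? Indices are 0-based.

[1] R0 /= -4  ⇒  (1, -3/4, 1)
     R1 -= 3·R0  ⇒  (0, 1/4, -3)
[2] R1 /= 1/4  ⇒  (0, 1, -12)
     R0 -= -3/4·R1  ⇒  (1, 0, -8)

rank = 2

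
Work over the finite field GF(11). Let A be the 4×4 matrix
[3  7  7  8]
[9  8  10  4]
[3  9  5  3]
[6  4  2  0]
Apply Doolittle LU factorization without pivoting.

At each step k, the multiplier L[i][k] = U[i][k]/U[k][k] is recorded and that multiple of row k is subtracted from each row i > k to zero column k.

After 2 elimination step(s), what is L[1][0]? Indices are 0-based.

L[1][0] = 3

Step 1: pivot at (0,0) is 3.
  row1 ← row1 − (3)·row0  ⇒  L[1][0]=3, U row1=(0, 9, 0, 2)
  row2 ← row2 − (1)·row0  ⇒  L[2][0]=1, U row2=(0, 2, 9, 6)
  row3 ← row3 − (2)·row0  ⇒  L[3][0]=2, U row3=(0, 1, 10, 6)
Step 2: pivot at (1,1) is 9.
  row2 ← row2 − (10)·row1  ⇒  L[2][1]=10, U row2=(0, 0, 9, 8)
  row3 ← row3 − (5)·row1  ⇒  L[3][1]=5, U row3=(0, 0, 10, 7)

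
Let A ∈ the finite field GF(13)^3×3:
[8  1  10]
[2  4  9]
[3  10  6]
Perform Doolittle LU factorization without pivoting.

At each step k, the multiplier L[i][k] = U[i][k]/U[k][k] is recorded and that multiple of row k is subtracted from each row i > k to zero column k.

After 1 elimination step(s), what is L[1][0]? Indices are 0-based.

L[1][0] = 10

Step 1: pivot at (0,0) is 8.
  row1 ← row1 − (10)·row0  ⇒  L[1][0]=10, U row1=(0, 7, 0)
  row2 ← row2 − (2)·row0  ⇒  L[2][0]=2, U row2=(0, 8, 12)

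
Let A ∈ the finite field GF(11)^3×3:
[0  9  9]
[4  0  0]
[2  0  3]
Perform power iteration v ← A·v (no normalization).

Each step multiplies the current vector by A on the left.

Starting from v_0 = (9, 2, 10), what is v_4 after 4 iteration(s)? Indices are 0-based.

v_0 = (9, 2, 10).
v_1 = A·v_0 = (9, 3, 4).
v_2 = A·v_1 = (8, 3, 8).
v_3 = A·v_2 = (0, 10, 7).
v_4 = A·v_3 = (10, 0, 10).

v_4 = (10, 0, 10)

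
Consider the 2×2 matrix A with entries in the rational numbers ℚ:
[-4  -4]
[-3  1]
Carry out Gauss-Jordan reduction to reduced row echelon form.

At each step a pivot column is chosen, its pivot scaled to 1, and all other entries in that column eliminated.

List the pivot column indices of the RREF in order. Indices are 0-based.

pivot columns: 0, 1

pivot(0,0)=-4: scale R0 → (1, 1)
  clear (1,0): R1 −= (-3)R0 → (0, 4)
pivot(1,1)=4: scale R1 → (0, 1)
  clear (0,1): R0 −= (1)R1 → (1, 0)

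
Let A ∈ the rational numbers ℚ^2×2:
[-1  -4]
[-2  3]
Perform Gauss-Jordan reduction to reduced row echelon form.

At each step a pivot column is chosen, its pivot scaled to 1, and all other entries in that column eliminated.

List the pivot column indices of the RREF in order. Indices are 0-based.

step 1: normalize row 0 (÷-1) = (1, 4)
  row 1: subtract -2×row0 = (0, 11)
step 2: normalize row 1 (÷11) = (0, 1)
  row 0: subtract 4×row1 = (1, 0)

pivot columns: 0, 1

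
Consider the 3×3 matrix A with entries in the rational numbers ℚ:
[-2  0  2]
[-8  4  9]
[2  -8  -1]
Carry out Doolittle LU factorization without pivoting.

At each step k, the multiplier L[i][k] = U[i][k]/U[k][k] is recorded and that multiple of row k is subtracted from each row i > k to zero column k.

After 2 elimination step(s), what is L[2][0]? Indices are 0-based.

L[2][0] = -1

[col 0] pivot -2
  R1 -= 4*R0 → (0, 4, 1)  (L[1][0] := 4)
  R2 -= -1*R0 → (0, -8, 1)  (L[2][0] := -1)
[col 1] pivot 4
  R2 -= -2*R1 → (0, 0, 3)  (L[2][1] := -2)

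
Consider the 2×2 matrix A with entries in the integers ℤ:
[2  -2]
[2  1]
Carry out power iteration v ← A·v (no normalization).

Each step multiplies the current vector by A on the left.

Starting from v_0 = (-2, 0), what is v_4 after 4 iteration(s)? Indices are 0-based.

v_0 = (-2, 0).
v_1 = A·v_0 = (-4, -4).
v_2 = A·v_1 = (0, -12).
v_3 = A·v_2 = (24, -12).
v_4 = A·v_3 = (72, 36).

v_4 = (72, 36)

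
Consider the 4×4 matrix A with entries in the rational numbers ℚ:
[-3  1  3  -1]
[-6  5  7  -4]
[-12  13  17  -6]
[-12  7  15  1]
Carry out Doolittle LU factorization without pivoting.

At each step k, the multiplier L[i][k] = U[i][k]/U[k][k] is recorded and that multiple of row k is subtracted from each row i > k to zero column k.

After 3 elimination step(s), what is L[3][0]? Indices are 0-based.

L[3][0] = 4

k=0: U[0][0]=-3
  eliminate (1,0): mult=2, new row 1: (0, 3, 1, -2); set L[1][0]=2
  eliminate (2,0): mult=4, new row 2: (0, 9, 5, -2); set L[2][0]=4
  eliminate (3,0): mult=4, new row 3: (0, 3, 3, 5); set L[3][0]=4
k=1: U[1][1]=3
  eliminate (2,1): mult=3, new row 2: (0, 0, 2, 4); set L[2][1]=3
  eliminate (3,1): mult=1, new row 3: (0, 0, 2, 7); set L[3][1]=1
k=2: U[2][2]=2
  eliminate (3,2): mult=1, new row 3: (0, 0, 0, 3); set L[3][2]=1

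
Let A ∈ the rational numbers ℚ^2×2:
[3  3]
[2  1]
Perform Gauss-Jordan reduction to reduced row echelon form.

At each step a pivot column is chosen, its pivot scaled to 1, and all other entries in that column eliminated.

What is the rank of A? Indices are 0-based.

rank = 2

pivot(0,0)=3: scale R0 → (1, 1)
  clear (1,0): R1 −= (2)R0 → (0, -1)
pivot(1,1)=-1: scale R1 → (0, 1)
  clear (0,1): R0 −= (1)R1 → (1, 0)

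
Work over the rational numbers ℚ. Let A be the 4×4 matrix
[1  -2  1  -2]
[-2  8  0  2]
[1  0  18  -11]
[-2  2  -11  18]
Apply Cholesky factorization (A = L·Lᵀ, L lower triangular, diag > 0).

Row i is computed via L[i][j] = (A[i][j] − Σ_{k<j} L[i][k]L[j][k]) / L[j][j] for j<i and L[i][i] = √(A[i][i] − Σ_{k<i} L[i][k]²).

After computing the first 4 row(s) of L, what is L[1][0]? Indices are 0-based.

Step 1: L[0][0] = √(1) = 1.
  L[1][0] = (-2) / L[0][0] = -2.
Step 2: L[1][1] = √(4) = 2.
  L[2][0] = (1) / L[0][0] = 1.
  L[2][1] = (2) / L[1][1] = 1.
Step 3: L[2][2] = √(16) = 4.
  L[3][0] = (-2) / L[0][0] = -2.
  L[3][1] = (-2) / L[1][1] = -1.
  L[3][2] = (-8) / L[2][2] = -2.
Step 4: L[3][3] = √(9) = 3.

L[1][0] = -2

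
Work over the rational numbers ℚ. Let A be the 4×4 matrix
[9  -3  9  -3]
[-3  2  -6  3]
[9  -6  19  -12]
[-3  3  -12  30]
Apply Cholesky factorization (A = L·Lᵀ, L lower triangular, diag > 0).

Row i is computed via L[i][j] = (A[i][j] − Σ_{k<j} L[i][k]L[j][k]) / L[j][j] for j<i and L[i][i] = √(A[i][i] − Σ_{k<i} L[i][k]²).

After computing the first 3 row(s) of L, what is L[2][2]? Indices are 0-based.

L[2][2] = 1

Step 1: L[0][0] = √(9) = 3.
  L[1][0] = (-3) / L[0][0] = -1.
Step 2: L[1][1] = √(1) = 1.
  L[2][0] = (9) / L[0][0] = 3.
  L[2][1] = (-3) / L[1][1] = -3.
Step 3: L[2][2] = √(1) = 1.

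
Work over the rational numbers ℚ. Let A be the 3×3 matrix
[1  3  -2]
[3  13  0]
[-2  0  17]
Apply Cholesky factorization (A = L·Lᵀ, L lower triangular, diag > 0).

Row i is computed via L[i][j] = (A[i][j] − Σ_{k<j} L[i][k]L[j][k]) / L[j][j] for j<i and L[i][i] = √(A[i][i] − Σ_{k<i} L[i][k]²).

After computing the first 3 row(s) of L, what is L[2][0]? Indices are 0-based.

L[2][0] = -2

Step 1: L[0][0] = √(1) = 1.
  L[1][0] = (3) / L[0][0] = 3.
Step 2: L[1][1] = √(4) = 2.
  L[2][0] = (-2) / L[0][0] = -2.
  L[2][1] = (6) / L[1][1] = 3.
Step 3: L[2][2] = √(4) = 2.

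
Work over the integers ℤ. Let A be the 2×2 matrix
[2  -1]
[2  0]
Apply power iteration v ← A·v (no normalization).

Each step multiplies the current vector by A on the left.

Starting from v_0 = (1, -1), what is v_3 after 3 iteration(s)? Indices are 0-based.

v_0 = (1, -1).
v_1 = A·v_0 = (3, 2).
v_2 = A·v_1 = (4, 6).
v_3 = A·v_2 = (2, 8).

v_3 = (2, 8)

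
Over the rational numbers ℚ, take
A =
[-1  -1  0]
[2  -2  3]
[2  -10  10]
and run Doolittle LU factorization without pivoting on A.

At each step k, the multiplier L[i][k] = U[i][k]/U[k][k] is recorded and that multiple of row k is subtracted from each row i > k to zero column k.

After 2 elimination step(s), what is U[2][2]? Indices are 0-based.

k=0: U[0][0]=-1
  eliminate (1,0): mult=-2, new row 1: (0, -4, 3); set L[1][0]=-2
  eliminate (2,0): mult=-2, new row 2: (0, -12, 10); set L[2][0]=-2
k=1: U[1][1]=-4
  eliminate (2,1): mult=3, new row 2: (0, 0, 1); set L[2][1]=3

U[2][2] = 1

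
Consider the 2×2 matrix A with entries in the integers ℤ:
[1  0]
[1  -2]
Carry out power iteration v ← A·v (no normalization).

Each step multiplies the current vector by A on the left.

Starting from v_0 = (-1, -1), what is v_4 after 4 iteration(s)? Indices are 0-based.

v_0 = (-1, -1).
v_1 = A·v_0 = (-1, 1).
v_2 = A·v_1 = (-1, -3).
v_3 = A·v_2 = (-1, 5).
v_4 = A·v_3 = (-1, -11).

v_4 = (-1, -11)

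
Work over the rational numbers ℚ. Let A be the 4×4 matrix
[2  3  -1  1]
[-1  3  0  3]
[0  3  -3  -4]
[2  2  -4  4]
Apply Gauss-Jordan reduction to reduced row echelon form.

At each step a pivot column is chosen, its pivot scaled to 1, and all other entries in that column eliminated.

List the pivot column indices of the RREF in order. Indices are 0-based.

pivot(0,0)=2: scale R0 → (1, 3/2, -1/2, 1/2)
  clear (1,0): R1 −= (-1)R0 → (0, 9/2, -1/2, 7/2)
  clear (3,0): R3 −= (2)R0 → (0, -1, -3, 3)
pivot(1,1)=9/2: scale R1 → (0, 1, -1/9, 7/9)
  clear (0,1): R0 −= (3/2)R1 → (1, 0, -1/3, -2/3)
  clear (2,1): R2 −= (3)R1 → (0, 0, -8/3, -19/3)
  clear (3,1): R3 −= (-1)R1 → (0, 0, -28/9, 34/9)
pivot(2,2)=-8/3: scale R2 → (0, 0, 1, 19/8)
  clear (0,2): R0 −= (-1/3)R2 → (1, 0, 0, 1/8)
  clear (1,2): R1 −= (-1/9)R2 → (0, 1, 0, 25/24)
  clear (3,2): R3 −= (-28/9)R2 → (0, 0, 0, 67/6)
pivot(3,3)=67/6: scale R3 → (0, 0, 0, 1)
  clear (0,3): R0 −= (1/8)R3 → (1, 0, 0, 0)
  clear (1,3): R1 −= (25/24)R3 → (0, 1, 0, 0)
  clear (2,3): R2 −= (19/8)R3 → (0, 0, 1, 0)

pivot columns: 0, 1, 2, 3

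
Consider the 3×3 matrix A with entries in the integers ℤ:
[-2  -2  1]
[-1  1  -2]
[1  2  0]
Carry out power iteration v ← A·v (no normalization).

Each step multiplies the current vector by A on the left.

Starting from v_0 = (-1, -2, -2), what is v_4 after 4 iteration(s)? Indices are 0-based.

v_4 = (-77, -20, 46)

v_0 = (-1, -2, -2).
v_1 = A·v_0 = (4, 3, -5).
v_2 = A·v_1 = (-19, 9, 10).
v_3 = A·v_2 = (30, 8, -1).
v_4 = A·v_3 = (-77, -20, 46).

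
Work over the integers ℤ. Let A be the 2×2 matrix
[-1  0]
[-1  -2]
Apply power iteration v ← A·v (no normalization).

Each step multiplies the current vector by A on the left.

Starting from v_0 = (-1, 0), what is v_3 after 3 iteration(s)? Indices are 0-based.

v_0 = (-1, 0).
v_1 = A·v_0 = (1, 1).
v_2 = A·v_1 = (-1, -3).
v_3 = A·v_2 = (1, 7).

v_3 = (1, 7)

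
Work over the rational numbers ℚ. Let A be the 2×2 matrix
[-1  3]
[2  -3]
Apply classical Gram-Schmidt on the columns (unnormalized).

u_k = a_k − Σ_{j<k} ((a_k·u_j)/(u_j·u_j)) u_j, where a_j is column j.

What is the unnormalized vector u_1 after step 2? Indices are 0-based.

u_1 = (6/5, 3/5)

Step 1: u_0 = a_0 = (-1, 2).
Step 2: u_1 = a_1 − (-9/5)·u_0 = (6/5, 3/5).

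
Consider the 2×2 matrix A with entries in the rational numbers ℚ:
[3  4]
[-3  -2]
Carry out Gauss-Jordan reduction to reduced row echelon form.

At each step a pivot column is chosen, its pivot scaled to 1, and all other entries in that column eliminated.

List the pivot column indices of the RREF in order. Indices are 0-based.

[1] R0 /= 3  ⇒  (1, 4/3)
     R1 -= -3·R0  ⇒  (0, 2)
[2] R1 /= 2  ⇒  (0, 1)
     R0 -= 4/3·R1  ⇒  (1, 0)

pivot columns: 0, 1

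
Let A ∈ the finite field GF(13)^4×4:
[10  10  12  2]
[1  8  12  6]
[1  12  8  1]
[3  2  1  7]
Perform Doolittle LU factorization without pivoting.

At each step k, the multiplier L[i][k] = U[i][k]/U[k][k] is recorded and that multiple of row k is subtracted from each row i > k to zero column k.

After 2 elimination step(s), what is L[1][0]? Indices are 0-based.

k=0: U[0][0]=10
  eliminate (1,0): mult=4, new row 1: (0, 7, 3, 11); set L[1][0]=4
  eliminate (2,0): mult=4, new row 2: (0, 11, 12, 6); set L[2][0]=4
  eliminate (3,0): mult=12, new row 3: (0, 12, 0, 9); set L[3][0]=12
k=1: U[1][1]=7
  eliminate (2,1): mult=9, new row 2: (0, 0, 11, 11); set L[2][1]=9
  eliminate (3,1): mult=11, new row 3: (0, 0, 6, 5); set L[3][1]=11

L[1][0] = 4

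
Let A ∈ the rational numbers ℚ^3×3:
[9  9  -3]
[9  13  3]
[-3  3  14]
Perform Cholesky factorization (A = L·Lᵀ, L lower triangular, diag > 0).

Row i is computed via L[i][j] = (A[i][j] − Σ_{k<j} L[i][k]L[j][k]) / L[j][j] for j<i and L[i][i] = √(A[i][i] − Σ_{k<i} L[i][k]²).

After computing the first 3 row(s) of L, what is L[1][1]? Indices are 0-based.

Step 1: L[0][0] = √(9) = 3.
  L[1][0] = (9) / L[0][0] = 3.
Step 2: L[1][1] = √(4) = 2.
  L[2][0] = (-3) / L[0][0] = -1.
  L[2][1] = (6) / L[1][1] = 3.
Step 3: L[2][2] = √(4) = 2.

L[1][1] = 2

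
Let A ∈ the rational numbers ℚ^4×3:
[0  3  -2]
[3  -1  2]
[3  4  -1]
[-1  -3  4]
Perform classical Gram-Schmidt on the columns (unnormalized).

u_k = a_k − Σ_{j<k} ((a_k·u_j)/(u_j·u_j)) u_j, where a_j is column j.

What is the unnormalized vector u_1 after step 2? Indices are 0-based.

u_1 = (3, -55/19, 40/19, -45/19)

Step 1: u_0 = a_0 = (0, 3, 3, -1).
Step 2: u_1 = a_1 − (12/19)·u_0 = (3, -55/19, 40/19, -45/19).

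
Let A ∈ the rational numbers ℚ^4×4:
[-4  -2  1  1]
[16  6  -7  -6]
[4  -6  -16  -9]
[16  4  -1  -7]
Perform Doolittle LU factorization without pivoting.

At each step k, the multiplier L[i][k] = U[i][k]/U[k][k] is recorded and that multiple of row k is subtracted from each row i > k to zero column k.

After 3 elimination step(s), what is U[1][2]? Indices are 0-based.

U[1][2] = -3

Step 1: pivot at (0,0) is -4.
  row1 ← row1 − (-4)·row0  ⇒  L[1][0]=-4, U row1=(0, -2, -3, -2)
  row2 ← row2 − (-1)·row0  ⇒  L[2][0]=-1, U row2=(0, -8, -15, -8)
  row3 ← row3 − (-4)·row0  ⇒  L[3][0]=-4, U row3=(0, -4, 3, -3)
Step 2: pivot at (1,1) is -2.
  row2 ← row2 − (4)·row1  ⇒  L[2][1]=4, U row2=(0, 0, -3, 0)
  row3 ← row3 − (2)·row1  ⇒  L[3][1]=2, U row3=(0, 0, 9, 1)
Step 3: pivot at (2,2) is -3.
  row3 ← row3 − (-3)·row2  ⇒  L[3][2]=-3, U row3=(0, 0, 0, 1)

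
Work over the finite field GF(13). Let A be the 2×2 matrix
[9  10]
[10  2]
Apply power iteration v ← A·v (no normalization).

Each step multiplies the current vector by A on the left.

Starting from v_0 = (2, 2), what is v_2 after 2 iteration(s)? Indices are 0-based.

v_0 = (2, 2).
v_1 = A·v_0 = (12, 11).
v_2 = A·v_1 = (10, 12).

v_2 = (10, 12)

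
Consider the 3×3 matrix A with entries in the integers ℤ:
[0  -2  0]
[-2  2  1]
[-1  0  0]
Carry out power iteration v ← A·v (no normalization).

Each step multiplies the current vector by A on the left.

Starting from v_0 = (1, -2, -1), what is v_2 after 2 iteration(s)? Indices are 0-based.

v_0 = (1, -2, -1).
v_1 = A·v_0 = (4, -7, -1).
v_2 = A·v_1 = (14, -23, -4).

v_2 = (14, -23, -4)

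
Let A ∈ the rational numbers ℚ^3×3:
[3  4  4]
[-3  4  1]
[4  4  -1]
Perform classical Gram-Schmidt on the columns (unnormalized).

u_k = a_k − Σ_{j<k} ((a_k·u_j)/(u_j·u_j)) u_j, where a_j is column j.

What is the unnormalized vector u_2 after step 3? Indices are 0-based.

u_2 = (231/86, -33/86, -99/43)

Step 1: u_0 = a_0 = (3, -3, 4).
Step 2: u_1 = a_1 − (8/17)·u_0 = (44/17, 92/17, 36/17).
Step 3: u_2 = a_2 − (5/34)·u_0 − (29/86)·u_1 = (231/86, -33/86, -99/43).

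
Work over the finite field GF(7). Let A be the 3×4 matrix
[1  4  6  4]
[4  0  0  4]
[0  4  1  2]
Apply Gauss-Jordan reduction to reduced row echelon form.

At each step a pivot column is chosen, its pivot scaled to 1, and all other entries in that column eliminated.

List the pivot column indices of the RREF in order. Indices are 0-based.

pivot columns: 0, 1, 2

pivot(0,0)=1: scale R0 → (1, 4, 6, 4)
  clear (1,0): R1 −= (4)R0 → (0, 5, 4, 2)
pivot(1,1)=5: scale R1 → (0, 1, 5, 6)
  clear (0,1): R0 −= (4)R1 → (1, 0, 0, 1)
  clear (2,1): R2 −= (4)R1 → (0, 0, 2, 6)
pivot(2,2)=2: scale R2 → (0, 0, 1, 3)
  clear (1,2): R1 −= (5)R2 → (0, 1, 0, 5)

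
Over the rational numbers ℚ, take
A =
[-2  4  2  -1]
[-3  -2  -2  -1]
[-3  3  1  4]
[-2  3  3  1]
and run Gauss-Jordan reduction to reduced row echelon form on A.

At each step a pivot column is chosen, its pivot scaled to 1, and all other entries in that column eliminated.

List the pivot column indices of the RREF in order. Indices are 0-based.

pivot(0,0)=-2: scale R0 → (1, -2, -1, 1/2)
  clear (1,0): R1 −= (-3)R0 → (0, -8, -5, 1/2)
  clear (2,0): R2 −= (-3)R0 → (0, -3, -2, 11/2)
  clear (3,0): R3 −= (-2)R0 → (0, -1, 1, 2)
pivot(1,1)=-8: scale R1 → (0, 1, 5/8, -1/16)
  clear (0,1): R0 −= (-2)R1 → (1, 0, 1/4, 3/8)
  clear (2,1): R2 −= (-3)R1 → (0, 0, -1/8, 85/16)
  clear (3,1): R3 −= (-1)R1 → (0, 0, 13/8, 31/16)
pivot(2,2)=-1/8: scale R2 → (0, 0, 1, -85/2)
  clear (0,2): R0 −= (1/4)R2 → (1, 0, 0, 11)
  clear (1,2): R1 −= (5/8)R2 → (0, 1, 0, 53/2)
  clear (3,2): R3 −= (13/8)R2 → (0, 0, 0, 71)
pivot(3,3)=71: scale R3 → (0, 0, 0, 1)
  clear (0,3): R0 −= (11)R3 → (1, 0, 0, 0)
  clear (1,3): R1 −= (53/2)R3 → (0, 1, 0, 0)
  clear (2,3): R2 −= (-85/2)R3 → (0, 0, 1, 0)

pivot columns: 0, 1, 2, 3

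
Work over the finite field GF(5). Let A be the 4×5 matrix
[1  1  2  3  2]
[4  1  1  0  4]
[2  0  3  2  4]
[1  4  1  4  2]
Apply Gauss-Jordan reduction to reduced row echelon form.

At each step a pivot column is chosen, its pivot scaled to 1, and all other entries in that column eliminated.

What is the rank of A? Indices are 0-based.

step 1: normalize row 0 (÷1) = (1, 1, 2, 3, 2)
  row 1: subtract 4×row0 = (0, 2, 3, 3, 1)
  row 2: subtract 2×row0 = (0, 3, 4, 1, 0)
  row 3: subtract 1×row0 = (0, 3, 4, 1, 0)
step 2: normalize row 1 (÷2) = (0, 1, 4, 4, 3)
  row 0: subtract 1×row1 = (1, 0, 3, 4, 4)
  row 2: subtract 3×row1 = (0, 0, 2, 4, 1)
  row 3: subtract 3×row1 = (0, 0, 2, 4, 1)
step 3: normalize row 2 (÷2) = (0, 0, 1, 2, 3)
  row 0: subtract 3×row2 = (1, 0, 0, 3, 0)
  row 1: subtract 4×row2 = (0, 1, 0, 1, 1)
  row 3: subtract 2×row2 = (0, 0, 0, 0, 0)
skip col 3 (zero from row 3)
skip col 4 (zero from row 3)

rank = 3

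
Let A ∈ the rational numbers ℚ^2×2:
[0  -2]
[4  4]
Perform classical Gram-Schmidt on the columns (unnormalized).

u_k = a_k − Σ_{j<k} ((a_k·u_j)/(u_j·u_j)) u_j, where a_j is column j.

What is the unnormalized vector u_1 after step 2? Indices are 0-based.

Step 1: u_0 = a_0 = (0, 4).
Step 2: u_1 = a_1 − (1)·u_0 = (-2, 0).

u_1 = (-2, 0)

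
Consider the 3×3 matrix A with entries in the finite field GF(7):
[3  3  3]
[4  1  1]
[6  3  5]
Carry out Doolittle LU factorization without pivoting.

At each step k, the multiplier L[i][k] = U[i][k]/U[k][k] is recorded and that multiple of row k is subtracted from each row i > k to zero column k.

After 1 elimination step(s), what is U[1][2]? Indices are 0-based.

k=0: U[0][0]=3
  eliminate (1,0): mult=6, new row 1: (0, 4, 4); set L[1][0]=6
  eliminate (2,0): mult=2, new row 2: (0, 4, 6); set L[2][0]=2

U[1][2] = 4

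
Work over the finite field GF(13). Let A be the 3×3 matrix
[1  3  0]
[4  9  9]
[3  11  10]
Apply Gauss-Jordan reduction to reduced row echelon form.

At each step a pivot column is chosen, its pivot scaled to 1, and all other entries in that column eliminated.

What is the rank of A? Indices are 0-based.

rank = 3

step 1: normalize row 0 (÷1) = (1, 3, 0)
  row 1: subtract 4×row0 = (0, 10, 9)
  row 2: subtract 3×row0 = (0, 2, 10)
step 2: normalize row 1 (÷10) = (0, 1, 10)
  row 0: subtract 3×row1 = (1, 0, 9)
  row 2: subtract 2×row1 = (0, 0, 3)
step 3: normalize row 2 (÷3) = (0, 0, 1)
  row 0: subtract 9×row2 = (1, 0, 0)
  row 1: subtract 10×row2 = (0, 1, 0)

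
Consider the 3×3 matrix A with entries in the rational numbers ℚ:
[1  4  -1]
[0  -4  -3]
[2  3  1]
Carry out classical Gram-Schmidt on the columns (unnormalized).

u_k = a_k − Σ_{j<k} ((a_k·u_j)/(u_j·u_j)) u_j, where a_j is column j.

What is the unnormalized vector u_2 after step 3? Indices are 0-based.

Step 1: u_0 = a_0 = (1, 0, 2).
Step 2: u_1 = a_1 − (2)·u_0 = (2, -4, -1).
Step 3: u_2 = a_2 − (1/5)·u_0 − (3/7)·u_1 = (-72/35, -9/7, 36/35).

u_2 = (-72/35, -9/7, 36/35)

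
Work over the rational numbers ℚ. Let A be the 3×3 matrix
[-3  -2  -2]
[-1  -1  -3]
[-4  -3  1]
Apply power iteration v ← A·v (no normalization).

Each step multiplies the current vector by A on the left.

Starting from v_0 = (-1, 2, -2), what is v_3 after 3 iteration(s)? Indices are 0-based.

v_3 = (87, 100, 1)

v_0 = (-1, 2, -2).
v_1 = A·v_0 = (3, 5, -4).
v_2 = A·v_1 = (-11, 4, -31).
v_3 = A·v_2 = (87, 100, 1).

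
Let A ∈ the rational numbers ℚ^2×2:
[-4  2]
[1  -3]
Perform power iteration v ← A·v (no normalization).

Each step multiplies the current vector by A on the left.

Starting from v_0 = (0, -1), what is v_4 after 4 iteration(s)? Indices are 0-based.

v_4 = (406, -219)

v_0 = (0, -1).
v_1 = A·v_0 = (-2, 3).
v_2 = A·v_1 = (14, -11).
v_3 = A·v_2 = (-78, 47).
v_4 = A·v_3 = (406, -219).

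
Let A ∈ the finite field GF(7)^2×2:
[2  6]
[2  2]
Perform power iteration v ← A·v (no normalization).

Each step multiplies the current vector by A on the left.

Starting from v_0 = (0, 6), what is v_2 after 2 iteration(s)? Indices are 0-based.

v_2 = (4, 5)

v_0 = (0, 6).
v_1 = A·v_0 = (1, 5).
v_2 = A·v_1 = (4, 5).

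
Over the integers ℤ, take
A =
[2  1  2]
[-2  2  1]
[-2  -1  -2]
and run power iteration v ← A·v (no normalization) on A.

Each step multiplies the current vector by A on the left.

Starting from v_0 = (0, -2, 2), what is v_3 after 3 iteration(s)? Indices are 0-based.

v_3 = (-10, -14, 10)

v_0 = (0, -2, 2).
v_1 = A·v_0 = (2, -2, -2).
v_2 = A·v_1 = (-2, -10, 2).
v_3 = A·v_2 = (-10, -14, 10).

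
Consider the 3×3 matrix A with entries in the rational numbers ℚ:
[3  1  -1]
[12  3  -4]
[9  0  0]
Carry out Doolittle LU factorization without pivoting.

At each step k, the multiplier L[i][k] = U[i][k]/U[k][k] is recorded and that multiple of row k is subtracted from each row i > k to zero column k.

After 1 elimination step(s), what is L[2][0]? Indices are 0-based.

[col 0] pivot 3
  R1 -= 4*R0 → (0, -1, 0)  (L[1][0] := 4)
  R2 -= 3*R0 → (0, -3, 3)  (L[2][0] := 3)

L[2][0] = 3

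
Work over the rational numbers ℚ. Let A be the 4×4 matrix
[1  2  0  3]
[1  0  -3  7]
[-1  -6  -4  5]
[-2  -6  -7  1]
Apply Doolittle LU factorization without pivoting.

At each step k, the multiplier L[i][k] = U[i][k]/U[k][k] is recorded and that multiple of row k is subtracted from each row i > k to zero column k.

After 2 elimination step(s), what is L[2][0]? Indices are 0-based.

[col 0] pivot 1
  R1 -= 1*R0 → (0, -2, -3, 4)  (L[1][0] := 1)
  R2 -= -1*R0 → (0, -4, -4, 8)  (L[2][0] := -1)
  R3 -= -2*R0 → (0, -2, -7, 7)  (L[3][0] := -2)
[col 1] pivot -2
  R2 -= 2*R1 → (0, 0, 2, 0)  (L[2][1] := 2)
  R3 -= 1*R1 → (0, 0, -4, 3)  (L[3][1] := 1)

L[2][0] = -1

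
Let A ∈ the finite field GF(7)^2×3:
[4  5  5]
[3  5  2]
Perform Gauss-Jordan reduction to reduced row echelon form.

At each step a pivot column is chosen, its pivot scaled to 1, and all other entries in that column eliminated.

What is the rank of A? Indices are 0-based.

rank = 2

[1] R0 /= 4  ⇒  (1, 3, 3)
     R1 -= 3·R0  ⇒  (0, 3, 0)
[2] R1 /= 3  ⇒  (0, 1, 0)
     R0 -= 3·R1  ⇒  (1, 0, 3)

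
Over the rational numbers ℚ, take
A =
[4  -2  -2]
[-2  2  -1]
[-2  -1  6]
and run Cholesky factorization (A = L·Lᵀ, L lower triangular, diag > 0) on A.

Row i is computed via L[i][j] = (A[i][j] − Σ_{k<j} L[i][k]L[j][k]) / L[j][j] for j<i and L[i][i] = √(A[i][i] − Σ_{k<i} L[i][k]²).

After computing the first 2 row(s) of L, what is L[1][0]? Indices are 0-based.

L[1][0] = -1

Step 1: L[0][0] = √(4) = 2.
  L[1][0] = (-2) / L[0][0] = -1.
Step 2: L[1][1] = √(1) = 1.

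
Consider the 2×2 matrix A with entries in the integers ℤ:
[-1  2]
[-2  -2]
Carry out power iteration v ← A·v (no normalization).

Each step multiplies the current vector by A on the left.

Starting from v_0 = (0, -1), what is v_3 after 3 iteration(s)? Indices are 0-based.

v_0 = (0, -1).
v_1 = A·v_0 = (-2, 2).
v_2 = A·v_1 = (6, 0).
v_3 = A·v_2 = (-6, -12).

v_3 = (-6, -12)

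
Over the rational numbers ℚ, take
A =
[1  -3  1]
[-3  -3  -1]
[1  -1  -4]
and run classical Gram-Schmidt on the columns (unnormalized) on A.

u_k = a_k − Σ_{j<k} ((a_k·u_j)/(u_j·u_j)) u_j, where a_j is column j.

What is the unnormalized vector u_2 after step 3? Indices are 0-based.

u_2 = (42/23, -14/23, -84/23)

Step 1: u_0 = a_0 = (1, -3, 1).
Step 2: u_1 = a_1 − (5/11)·u_0 = (-38/11, -18/11, -16/11).
Step 3: u_2 = a_2 − (0)·u_0 − (11/46)·u_1 = (42/23, -14/23, -84/23).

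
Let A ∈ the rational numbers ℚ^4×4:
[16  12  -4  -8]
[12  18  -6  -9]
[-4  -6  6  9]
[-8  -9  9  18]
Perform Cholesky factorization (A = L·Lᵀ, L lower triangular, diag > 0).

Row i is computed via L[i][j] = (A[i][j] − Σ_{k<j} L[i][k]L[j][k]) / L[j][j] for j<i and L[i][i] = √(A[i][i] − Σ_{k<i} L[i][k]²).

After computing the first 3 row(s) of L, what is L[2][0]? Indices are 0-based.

L[2][0] = -1

Step 1: L[0][0] = √(16) = 4.
  L[1][0] = (12) / L[0][0] = 3.
Step 2: L[1][1] = √(9) = 3.
  L[2][0] = (-4) / L[0][0] = -1.
  L[2][1] = (-3) / L[1][1] = -1.
Step 3: L[2][2] = √(4) = 2.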